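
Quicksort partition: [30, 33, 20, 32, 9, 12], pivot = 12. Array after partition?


Elements <= 12 go left of pivot.
Result: [9, 12, 20, 32, 30, 33], pivot at index 1


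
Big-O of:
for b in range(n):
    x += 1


Per nesting level: O(n) = O(n)
Complexity: O(n)


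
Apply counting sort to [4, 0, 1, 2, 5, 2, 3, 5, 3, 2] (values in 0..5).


Count array: [1, 1, 3, 2, 1, 2]
Reconstruct: [0, 1, 2, 2, 2, 3, 3, 4, 5, 5]


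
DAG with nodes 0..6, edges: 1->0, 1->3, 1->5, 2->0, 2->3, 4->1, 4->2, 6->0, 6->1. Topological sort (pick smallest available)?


Kahn's algorithm, process smallest node first
Order: [4, 2, 6, 1, 0, 3, 5]


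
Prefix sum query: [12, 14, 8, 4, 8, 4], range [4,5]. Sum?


Prefix sums: [0, 12, 26, 34, 38, 46, 50]
Sum[4..5] = prefix[6] - prefix[4] = 50 - 38 = 12


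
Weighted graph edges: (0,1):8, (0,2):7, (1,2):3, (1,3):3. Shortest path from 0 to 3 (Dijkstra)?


Dijkstra from 0:
Distances: {0: 0, 1: 8, 2: 7, 3: 11}
Shortest distance to 3 = 11, path = [0, 1, 3]


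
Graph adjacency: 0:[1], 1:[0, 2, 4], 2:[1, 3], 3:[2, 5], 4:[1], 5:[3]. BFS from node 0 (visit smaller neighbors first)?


BFS queue: start with [0]
Visit order: [0, 1, 2, 4, 3, 5]


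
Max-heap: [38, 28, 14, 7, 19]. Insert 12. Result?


Append 12: [38, 28, 14, 7, 19, 12]
Bubble up: no swaps needed
Result: [38, 28, 14, 7, 19, 12]


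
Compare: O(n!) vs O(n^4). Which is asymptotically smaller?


quartic grows slower than factorial
O(n^4) is asymptotically smaller; O(n!) grows faster


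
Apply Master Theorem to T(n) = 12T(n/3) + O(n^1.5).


a=12, b=3, c=1.5. log_3(12)=2.262 > c=1.5. Case 1: O(n^log_b(a)) = O(n^2.262)
Complexity: O(n^2.262)


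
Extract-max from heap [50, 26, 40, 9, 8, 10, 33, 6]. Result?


Max = 50
Replace root with last, heapify down
Resulting heap: [40, 26, 33, 9, 8, 10, 6]


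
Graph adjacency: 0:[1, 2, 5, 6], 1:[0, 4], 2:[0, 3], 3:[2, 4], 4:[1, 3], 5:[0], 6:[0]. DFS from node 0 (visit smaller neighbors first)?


DFS stack-based: start with [0]
Visit order: [0, 1, 4, 3, 2, 5, 6]


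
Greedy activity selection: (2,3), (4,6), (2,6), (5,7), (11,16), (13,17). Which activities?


Greedy: pick earliest-ending, then skip overlaps.
Selected (3 activities): [(2, 3), (4, 6), (11, 16)]


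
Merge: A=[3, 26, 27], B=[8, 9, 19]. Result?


Compare heads, take smaller each step.
Merged: [3, 8, 9, 19, 26, 27]


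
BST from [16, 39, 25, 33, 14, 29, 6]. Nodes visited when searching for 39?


BST root = 16
Search for 39: compare at each node
Path: [16, 39]


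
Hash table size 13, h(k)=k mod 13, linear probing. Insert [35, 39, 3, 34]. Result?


Insertions: 35->slot 9; 39->slot 0; 3->slot 3; 34->slot 8
Table: [39, None, None, 3, None, None, None, None, 34, 35, None, None, None]


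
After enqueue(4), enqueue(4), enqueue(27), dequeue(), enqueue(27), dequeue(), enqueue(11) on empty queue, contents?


enqueue(4) -> [4]
enqueue(4) -> [4, 4]
enqueue(27) -> [4, 4, 27]
dequeue() returns 4 -> [4, 27]
enqueue(27) -> [4, 27, 27]
dequeue() returns 4 -> [27, 27]
enqueue(11) -> [27, 27, 11]
Final queue (front to back): [27, 27, 11]


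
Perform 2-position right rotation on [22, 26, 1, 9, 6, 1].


Right rotate by 2: [6, 1, 22, 26, 1, 9]


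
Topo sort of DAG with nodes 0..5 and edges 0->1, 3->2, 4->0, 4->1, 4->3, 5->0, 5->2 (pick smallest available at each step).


Kahn's algorithm, process smallest node first
Order: [4, 3, 5, 0, 1, 2]


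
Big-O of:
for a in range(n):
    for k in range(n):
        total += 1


Per nesting level: O(n) * O(n) = O(n^2)
Complexity: O(n^2)


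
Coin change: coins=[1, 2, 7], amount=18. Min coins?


dp[0]=0; dp[i]=1+min(dp[i-c] for c in coins)
...dp[13]=4, dp[14]=2, dp[15]=3, dp[16]=3, dp[17]=4, dp[18]=4
Minimum coins for 18 = 4


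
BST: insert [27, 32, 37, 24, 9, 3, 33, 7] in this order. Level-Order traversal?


Root = 27; build tree by BST insertion.
Level-Order traversal: [27, 24, 32, 9, 37, 3, 33, 7]


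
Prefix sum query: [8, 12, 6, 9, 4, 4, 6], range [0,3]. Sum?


Prefix sums: [0, 8, 20, 26, 35, 39, 43, 49]
Sum[0..3] = prefix[4] - prefix[0] = 35 - 0 = 35


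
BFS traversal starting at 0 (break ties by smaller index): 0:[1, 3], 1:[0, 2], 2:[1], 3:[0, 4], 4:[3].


BFS queue: start with [0]
Visit order: [0, 1, 3, 2, 4]


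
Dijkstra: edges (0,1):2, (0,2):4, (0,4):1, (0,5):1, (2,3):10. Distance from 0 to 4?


Dijkstra from 0:
Distances: {0: 0, 1: 2, 2: 4, 3: 14, 4: 1, 5: 1}
Shortest distance to 4 = 1, path = [0, 4]


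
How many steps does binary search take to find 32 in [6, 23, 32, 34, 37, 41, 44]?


Search for 32:
[0,6] mid=3 arr[3]=34
[0,2] mid=1 arr[1]=23
[2,2] mid=2 arr[2]=32
Total: 3 comparisons


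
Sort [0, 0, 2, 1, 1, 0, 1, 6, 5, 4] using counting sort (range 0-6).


Count array: [3, 3, 1, 0, 1, 1, 1]
Reconstruct: [0, 0, 0, 1, 1, 1, 2, 4, 5, 6]


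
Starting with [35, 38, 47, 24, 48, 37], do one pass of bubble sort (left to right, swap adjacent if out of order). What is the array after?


After one pass: [35, 38, 24, 47, 37, 48]


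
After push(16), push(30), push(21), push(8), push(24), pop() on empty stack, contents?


push(16) -> [16]
push(30) -> [16, 30]
push(21) -> [16, 30, 21]
push(8) -> [16, 30, 21, 8]
push(24) -> [16, 30, 21, 8, 24]
pop() returns 24 -> [16, 30, 21, 8]
Final stack (bottom to top): [16, 30, 21, 8]


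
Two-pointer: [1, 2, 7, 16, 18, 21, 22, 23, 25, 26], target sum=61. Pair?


Two pointers: lo=0, hi=9
No pair sums to 61


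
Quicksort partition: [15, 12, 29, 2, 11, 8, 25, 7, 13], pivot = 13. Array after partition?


Elements <= 13 go left of pivot.
Result: [12, 2, 11, 8, 7, 13, 25, 29, 15], pivot at index 5


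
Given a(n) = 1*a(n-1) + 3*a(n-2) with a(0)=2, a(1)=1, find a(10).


Build bottom-up:
...a(8)=799, a(9)=1810, a(10)=1*1810+3*799=4207


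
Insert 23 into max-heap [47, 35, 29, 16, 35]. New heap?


Append 23: [47, 35, 29, 16, 35, 23]
Bubble up: no swaps needed
Result: [47, 35, 29, 16, 35, 23]


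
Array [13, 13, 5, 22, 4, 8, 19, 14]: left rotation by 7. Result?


Left rotate by 7: [14, 13, 13, 5, 22, 4, 8, 19]


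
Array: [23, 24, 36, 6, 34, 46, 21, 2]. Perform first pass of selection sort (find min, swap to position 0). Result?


After one pass: [2, 24, 36, 6, 34, 46, 21, 23]


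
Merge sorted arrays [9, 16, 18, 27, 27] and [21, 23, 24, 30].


Compare heads, take smaller each step.
Merged: [9, 16, 18, 21, 23, 24, 27, 27, 30]


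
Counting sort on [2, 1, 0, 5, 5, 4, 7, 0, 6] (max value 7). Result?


Count array: [2, 1, 1, 0, 1, 2, 1, 1]
Reconstruct: [0, 0, 1, 2, 4, 5, 5, 6, 7]


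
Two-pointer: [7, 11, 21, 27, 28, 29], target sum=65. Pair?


Two pointers: lo=0, hi=5
No pair sums to 65


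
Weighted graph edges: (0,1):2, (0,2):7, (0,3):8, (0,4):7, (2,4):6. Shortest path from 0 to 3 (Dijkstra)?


Dijkstra from 0:
Distances: {0: 0, 1: 2, 2: 7, 3: 8, 4: 7}
Shortest distance to 3 = 8, path = [0, 3]


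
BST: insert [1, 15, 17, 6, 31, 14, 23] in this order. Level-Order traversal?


Root = 1; build tree by BST insertion.
Level-Order traversal: [1, 15, 6, 17, 14, 31, 23]


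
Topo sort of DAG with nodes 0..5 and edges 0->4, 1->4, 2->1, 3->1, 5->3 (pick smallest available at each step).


Kahn's algorithm, process smallest node first
Order: [0, 2, 5, 3, 1, 4]


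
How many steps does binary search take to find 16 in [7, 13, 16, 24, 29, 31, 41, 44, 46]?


Search for 16:
[0,8] mid=4 arr[4]=29
[0,3] mid=1 arr[1]=13
[2,3] mid=2 arr[2]=16
Total: 3 comparisons


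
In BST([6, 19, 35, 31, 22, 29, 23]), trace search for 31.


BST root = 6
Search for 31: compare at each node
Path: [6, 19, 35, 31]


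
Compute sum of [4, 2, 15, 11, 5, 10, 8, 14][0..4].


Prefix sums: [0, 4, 6, 21, 32, 37, 47, 55, 69]
Sum[0..4] = prefix[5] - prefix[0] = 37 - 0 = 37


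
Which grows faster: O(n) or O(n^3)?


linear grows slower than cubic
O(n) is asymptotically smaller; O(n^3) grows faster


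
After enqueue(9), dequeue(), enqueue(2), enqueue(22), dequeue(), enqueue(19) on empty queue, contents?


enqueue(9) -> [9]
dequeue() returns 9 -> []
enqueue(2) -> [2]
enqueue(22) -> [2, 22]
dequeue() returns 2 -> [22]
enqueue(19) -> [22, 19]
Final queue (front to back): [22, 19]


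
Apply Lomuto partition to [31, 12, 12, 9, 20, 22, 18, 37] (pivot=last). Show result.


Elements <= 37 go left of pivot.
Result: [31, 12, 12, 9, 20, 22, 18, 37], pivot at index 7


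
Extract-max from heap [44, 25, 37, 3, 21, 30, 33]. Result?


Max = 44
Replace root with last, heapify down
Resulting heap: [37, 25, 33, 3, 21, 30]


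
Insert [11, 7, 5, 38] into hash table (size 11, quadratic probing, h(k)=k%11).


Insertions: 11->slot 0; 7->slot 7; 5->slot 5; 38->slot 6
Table: [11, None, None, None, None, 5, 38, 7, None, None, None]


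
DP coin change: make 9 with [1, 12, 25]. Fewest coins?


dp[0]=0; dp[i]=1+min(dp[i-c] for c in coins)
...dp[4]=4, dp[5]=5, dp[6]=6, dp[7]=7, dp[8]=8, dp[9]=9
Minimum coins for 9 = 9


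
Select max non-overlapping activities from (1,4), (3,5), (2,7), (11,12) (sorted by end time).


Greedy: pick earliest-ending, then skip overlaps.
Selected (2 activities): [(1, 4), (11, 12)]


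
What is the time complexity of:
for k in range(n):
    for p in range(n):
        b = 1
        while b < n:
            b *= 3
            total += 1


Per nesting level: O(n) * O(n) * O(log n) = O(n^2 log n)
Complexity: O(n^2 log n)


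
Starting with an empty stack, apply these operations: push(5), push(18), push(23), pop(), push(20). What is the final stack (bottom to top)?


push(5) -> [5]
push(18) -> [5, 18]
push(23) -> [5, 18, 23]
pop() returns 23 -> [5, 18]
push(20) -> [5, 18, 20]
Final stack (bottom to top): [5, 18, 20]


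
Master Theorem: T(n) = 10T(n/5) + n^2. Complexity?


a=10, b=5, c=2. log_5(10)=1.431 < c=2. Case 3: O(n^c) = O(n^2)
Complexity: O(n^2)


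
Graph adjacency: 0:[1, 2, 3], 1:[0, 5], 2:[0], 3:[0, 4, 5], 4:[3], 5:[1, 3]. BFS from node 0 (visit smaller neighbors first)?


BFS queue: start with [0]
Visit order: [0, 1, 2, 3, 5, 4]


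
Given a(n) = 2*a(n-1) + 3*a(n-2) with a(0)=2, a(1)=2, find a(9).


Build bottom-up:
...a(7)=2186, a(8)=6562, a(9)=2*6562+3*2186=19682


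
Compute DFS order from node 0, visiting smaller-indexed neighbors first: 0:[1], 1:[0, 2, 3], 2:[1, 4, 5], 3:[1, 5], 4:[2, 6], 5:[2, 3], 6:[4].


DFS stack-based: start with [0]
Visit order: [0, 1, 2, 4, 6, 5, 3]


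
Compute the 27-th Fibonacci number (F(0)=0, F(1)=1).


F(n)=F(n-1)+F(n-2)
...F(25)=75025, F(26)=121393, F(27)=196418


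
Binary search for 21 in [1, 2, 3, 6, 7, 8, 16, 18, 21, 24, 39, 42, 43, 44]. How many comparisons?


Search for 21:
[0,13] mid=6 arr[6]=16
[7,13] mid=10 arr[10]=39
[7,9] mid=8 arr[8]=21
Total: 3 comparisons


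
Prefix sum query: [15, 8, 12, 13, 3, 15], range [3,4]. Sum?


Prefix sums: [0, 15, 23, 35, 48, 51, 66]
Sum[3..4] = prefix[5] - prefix[3] = 51 - 35 = 16


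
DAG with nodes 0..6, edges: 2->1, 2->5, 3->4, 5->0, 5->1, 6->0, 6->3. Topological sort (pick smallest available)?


Kahn's algorithm, process smallest node first
Order: [2, 5, 1, 6, 0, 3, 4]


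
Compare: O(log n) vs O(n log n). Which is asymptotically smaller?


logarithmic grows slower than linearithmic
O(log n) is asymptotically smaller; O(n log n) grows faster


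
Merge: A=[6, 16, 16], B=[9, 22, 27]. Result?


Compare heads, take smaller each step.
Merged: [6, 9, 16, 16, 22, 27]


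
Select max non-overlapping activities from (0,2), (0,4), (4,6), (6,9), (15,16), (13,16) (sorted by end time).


Greedy: pick earliest-ending, then skip overlaps.
Selected (4 activities): [(0, 2), (4, 6), (6, 9), (15, 16)]


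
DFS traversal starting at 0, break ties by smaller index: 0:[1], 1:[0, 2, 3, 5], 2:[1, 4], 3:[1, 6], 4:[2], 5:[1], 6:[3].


DFS stack-based: start with [0]
Visit order: [0, 1, 2, 4, 3, 6, 5]


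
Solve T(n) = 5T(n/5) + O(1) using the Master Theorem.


a=5, b=5, c=0. log_5(5)=1 > c=0. Case 1: O(n^log_b(a)) = O(n)
Complexity: O(n)


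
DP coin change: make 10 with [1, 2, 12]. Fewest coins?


dp[0]=0; dp[i]=1+min(dp[i-c] for c in coins)
...dp[5]=3, dp[6]=3, dp[7]=4, dp[8]=4, dp[9]=5, dp[10]=5
Minimum coins for 10 = 5


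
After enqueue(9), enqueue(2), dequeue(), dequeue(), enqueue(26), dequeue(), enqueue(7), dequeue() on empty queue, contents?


enqueue(9) -> [9]
enqueue(2) -> [9, 2]
dequeue() returns 9 -> [2]
dequeue() returns 2 -> []
enqueue(26) -> [26]
dequeue() returns 26 -> []
enqueue(7) -> [7]
dequeue() returns 7 -> []
Final queue (front to back): []


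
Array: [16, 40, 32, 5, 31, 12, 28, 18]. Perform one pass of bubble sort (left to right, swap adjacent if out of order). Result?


After one pass: [16, 32, 5, 31, 12, 28, 18, 40]


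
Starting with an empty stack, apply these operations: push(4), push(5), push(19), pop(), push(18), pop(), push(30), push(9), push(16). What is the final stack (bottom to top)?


push(4) -> [4]
push(5) -> [4, 5]
push(19) -> [4, 5, 19]
pop() returns 19 -> [4, 5]
push(18) -> [4, 5, 18]
pop() returns 18 -> [4, 5]
push(30) -> [4, 5, 30]
push(9) -> [4, 5, 30, 9]
push(16) -> [4, 5, 30, 9, 16]
Final stack (bottom to top): [4, 5, 30, 9, 16]


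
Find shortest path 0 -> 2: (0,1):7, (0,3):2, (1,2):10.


Dijkstra from 0:
Distances: {0: 0, 1: 7, 2: 17, 3: 2}
Shortest distance to 2 = 17, path = [0, 1, 2]


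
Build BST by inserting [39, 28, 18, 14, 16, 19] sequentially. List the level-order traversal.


Root = 39; build tree by BST insertion.
Level-Order traversal: [39, 28, 18, 14, 19, 16]


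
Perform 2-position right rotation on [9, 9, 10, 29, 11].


Right rotate by 2: [29, 11, 9, 9, 10]


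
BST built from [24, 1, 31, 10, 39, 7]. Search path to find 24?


BST root = 24
Search for 24: compare at each node
Path: [24]


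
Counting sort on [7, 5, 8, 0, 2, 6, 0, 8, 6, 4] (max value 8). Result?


Count array: [2, 0, 1, 0, 1, 1, 2, 1, 2]
Reconstruct: [0, 0, 2, 4, 5, 6, 6, 7, 8, 8]


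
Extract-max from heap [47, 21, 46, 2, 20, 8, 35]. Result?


Max = 47
Replace root with last, heapify down
Resulting heap: [46, 21, 35, 2, 20, 8]


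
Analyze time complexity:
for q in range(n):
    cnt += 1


Per nesting level: O(n) = O(n)
Complexity: O(n)


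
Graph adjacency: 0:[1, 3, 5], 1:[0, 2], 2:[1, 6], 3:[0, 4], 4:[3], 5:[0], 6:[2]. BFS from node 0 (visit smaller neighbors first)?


BFS queue: start with [0]
Visit order: [0, 1, 3, 5, 2, 4, 6]


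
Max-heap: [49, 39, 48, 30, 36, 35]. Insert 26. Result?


Append 26: [49, 39, 48, 30, 36, 35, 26]
Bubble up: no swaps needed
Result: [49, 39, 48, 30, 36, 35, 26]


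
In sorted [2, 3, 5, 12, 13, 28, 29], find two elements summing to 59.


Two pointers: lo=0, hi=6
No pair sums to 59


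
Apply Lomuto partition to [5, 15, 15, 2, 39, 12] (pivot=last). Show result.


Elements <= 12 go left of pivot.
Result: [5, 2, 12, 15, 39, 15], pivot at index 2


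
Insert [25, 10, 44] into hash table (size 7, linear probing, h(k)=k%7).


Insertions: 25->slot 4; 10->slot 3; 44->slot 2
Table: [None, None, 44, 10, 25, None, None]


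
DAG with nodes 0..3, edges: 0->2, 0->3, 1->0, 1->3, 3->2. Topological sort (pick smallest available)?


Kahn's algorithm, process smallest node first
Order: [1, 0, 3, 2]


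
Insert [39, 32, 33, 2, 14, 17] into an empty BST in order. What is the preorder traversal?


Root = 39; build tree by BST insertion.
Preorder traversal: [39, 32, 2, 14, 17, 33]


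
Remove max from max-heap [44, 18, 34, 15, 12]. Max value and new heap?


Max = 44
Replace root with last, heapify down
Resulting heap: [34, 18, 12, 15]


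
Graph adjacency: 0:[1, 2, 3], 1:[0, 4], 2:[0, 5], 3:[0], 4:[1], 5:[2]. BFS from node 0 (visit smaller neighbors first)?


BFS queue: start with [0]
Visit order: [0, 1, 2, 3, 4, 5]


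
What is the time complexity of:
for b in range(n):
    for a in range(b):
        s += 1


Per nesting level: O(n) * O(n) [triangular over b] = O(n^2)
Complexity: O(n^2)


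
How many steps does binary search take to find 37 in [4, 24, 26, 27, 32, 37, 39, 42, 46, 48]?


Search for 37:
[0,9] mid=4 arr[4]=32
[5,9] mid=7 arr[7]=42
[5,6] mid=5 arr[5]=37
Total: 3 comparisons


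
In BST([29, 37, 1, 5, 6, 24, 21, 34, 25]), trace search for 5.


BST root = 29
Search for 5: compare at each node
Path: [29, 1, 5]


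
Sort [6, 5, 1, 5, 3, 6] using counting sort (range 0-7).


Count array: [0, 1, 0, 1, 0, 2, 2, 0]
Reconstruct: [1, 3, 5, 5, 6, 6]


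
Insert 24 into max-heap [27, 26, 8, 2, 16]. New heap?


Append 24: [27, 26, 8, 2, 16, 24]
Bubble up: swap idx 5(24) with idx 2(8)
Result: [27, 26, 24, 2, 16, 8]


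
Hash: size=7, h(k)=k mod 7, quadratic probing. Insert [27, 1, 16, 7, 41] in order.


Insertions: 27->slot 6; 1->slot 1; 16->slot 2; 7->slot 0; 41->slot 3
Table: [7, 1, 16, 41, None, None, 27]


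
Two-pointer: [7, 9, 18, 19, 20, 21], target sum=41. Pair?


Two pointers: lo=0, hi=5
Found pair: (20, 21) summing to 41


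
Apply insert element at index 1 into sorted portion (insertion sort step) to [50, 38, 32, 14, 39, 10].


After one pass: [38, 50, 32, 14, 39, 10]


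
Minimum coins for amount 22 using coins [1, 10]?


dp[0]=0; dp[i]=1+min(dp[i-c] for c in coins)
...dp[17]=8, dp[18]=9, dp[19]=10, dp[20]=2, dp[21]=3, dp[22]=4
Minimum coins for 22 = 4


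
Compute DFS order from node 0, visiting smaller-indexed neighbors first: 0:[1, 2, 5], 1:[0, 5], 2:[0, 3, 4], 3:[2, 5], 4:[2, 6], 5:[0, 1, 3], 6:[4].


DFS stack-based: start with [0]
Visit order: [0, 1, 5, 3, 2, 4, 6]


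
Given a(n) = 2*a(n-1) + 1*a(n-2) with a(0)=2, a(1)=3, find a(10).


Build bottom-up:
...a(8)=1562, a(9)=3771, a(10)=2*3771+1*1562=9104


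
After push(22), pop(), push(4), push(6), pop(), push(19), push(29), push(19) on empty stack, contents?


push(22) -> [22]
pop() returns 22 -> []
push(4) -> [4]
push(6) -> [4, 6]
pop() returns 6 -> [4]
push(19) -> [4, 19]
push(29) -> [4, 19, 29]
push(19) -> [4, 19, 29, 19]
Final stack (bottom to top): [4, 19, 29, 19]


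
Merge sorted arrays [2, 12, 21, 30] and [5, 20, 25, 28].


Compare heads, take smaller each step.
Merged: [2, 5, 12, 20, 21, 25, 28, 30]


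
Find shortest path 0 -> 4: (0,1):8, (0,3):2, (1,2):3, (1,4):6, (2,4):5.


Dijkstra from 0:
Distances: {0: 0, 1: 8, 2: 11, 3: 2, 4: 14}
Shortest distance to 4 = 14, path = [0, 1, 4]


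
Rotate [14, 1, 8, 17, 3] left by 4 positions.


Left rotate by 4: [3, 14, 1, 8, 17]


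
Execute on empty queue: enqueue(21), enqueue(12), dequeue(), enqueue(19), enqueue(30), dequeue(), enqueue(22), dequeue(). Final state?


enqueue(21) -> [21]
enqueue(12) -> [21, 12]
dequeue() returns 21 -> [12]
enqueue(19) -> [12, 19]
enqueue(30) -> [12, 19, 30]
dequeue() returns 12 -> [19, 30]
enqueue(22) -> [19, 30, 22]
dequeue() returns 19 -> [30, 22]
Final queue (front to back): [30, 22]


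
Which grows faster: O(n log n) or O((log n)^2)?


polylogarithmic grows slower than linearithmic
O((log n)^2) is asymptotically smaller; O(n log n) grows faster


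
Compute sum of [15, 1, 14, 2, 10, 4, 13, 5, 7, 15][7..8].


Prefix sums: [0, 15, 16, 30, 32, 42, 46, 59, 64, 71, 86]
Sum[7..8] = prefix[9] - prefix[7] = 71 - 59 = 12


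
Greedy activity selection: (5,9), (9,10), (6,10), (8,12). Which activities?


Greedy: pick earliest-ending, then skip overlaps.
Selected (2 activities): [(5, 9), (9, 10)]


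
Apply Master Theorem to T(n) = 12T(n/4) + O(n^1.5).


a=12, b=4, c=1.5. log_4(12)=1.792 > c=1.5. Case 1: O(n^log_b(a)) = O(n^1.792)
Complexity: O(n^1.792)


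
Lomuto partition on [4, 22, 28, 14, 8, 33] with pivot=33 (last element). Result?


Elements <= 33 go left of pivot.
Result: [4, 22, 28, 14, 8, 33], pivot at index 5


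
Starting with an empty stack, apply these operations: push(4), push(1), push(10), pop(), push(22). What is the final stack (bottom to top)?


push(4) -> [4]
push(1) -> [4, 1]
push(10) -> [4, 1, 10]
pop() returns 10 -> [4, 1]
push(22) -> [4, 1, 22]
Final stack (bottom to top): [4, 1, 22]


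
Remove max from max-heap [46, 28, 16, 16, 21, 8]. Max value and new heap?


Max = 46
Replace root with last, heapify down
Resulting heap: [28, 21, 16, 16, 8]


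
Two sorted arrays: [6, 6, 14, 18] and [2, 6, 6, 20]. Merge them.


Compare heads, take smaller each step.
Merged: [2, 6, 6, 6, 6, 14, 18, 20]


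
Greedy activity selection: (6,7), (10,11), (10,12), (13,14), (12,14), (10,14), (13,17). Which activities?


Greedy: pick earliest-ending, then skip overlaps.
Selected (3 activities): [(6, 7), (10, 11), (13, 14)]


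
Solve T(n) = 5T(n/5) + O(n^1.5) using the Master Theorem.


a=5, b=5, c=1.5. log_5(5)=1 < c=1.5. Case 3: O(n^c) = O(n^1.500)
Complexity: O(n^1.500)


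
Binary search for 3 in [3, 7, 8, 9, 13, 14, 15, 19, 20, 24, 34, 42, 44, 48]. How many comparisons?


Search for 3:
[0,13] mid=6 arr[6]=15
[0,5] mid=2 arr[2]=8
[0,1] mid=0 arr[0]=3
Total: 3 comparisons


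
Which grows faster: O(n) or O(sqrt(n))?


sublinear grows slower than linear
O(sqrt(n)) is asymptotically smaller; O(n) grows faster


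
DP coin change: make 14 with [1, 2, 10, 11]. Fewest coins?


dp[0]=0; dp[i]=1+min(dp[i-c] for c in coins)
...dp[9]=5, dp[10]=1, dp[11]=1, dp[12]=2, dp[13]=2, dp[14]=3
Minimum coins for 14 = 3


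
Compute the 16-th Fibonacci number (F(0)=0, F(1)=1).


F(n)=F(n-1)+F(n-2)
...F(14)=377, F(15)=610, F(16)=987


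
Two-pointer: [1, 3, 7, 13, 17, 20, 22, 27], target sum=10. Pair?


Two pointers: lo=0, hi=7
Found pair: (3, 7) summing to 10


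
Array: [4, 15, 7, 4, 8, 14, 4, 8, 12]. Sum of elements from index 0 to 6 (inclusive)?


Prefix sums: [0, 4, 19, 26, 30, 38, 52, 56, 64, 76]
Sum[0..6] = prefix[7] - prefix[0] = 56 - 0 = 56


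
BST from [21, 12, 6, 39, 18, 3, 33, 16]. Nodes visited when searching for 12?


BST root = 21
Search for 12: compare at each node
Path: [21, 12]


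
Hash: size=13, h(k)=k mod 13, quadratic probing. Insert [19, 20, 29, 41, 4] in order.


Insertions: 19->slot 6; 20->slot 7; 29->slot 3; 41->slot 2; 4->slot 4
Table: [None, None, 41, 29, 4, None, 19, 20, None, None, None, None, None]


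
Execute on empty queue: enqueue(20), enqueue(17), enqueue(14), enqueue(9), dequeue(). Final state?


enqueue(20) -> [20]
enqueue(17) -> [20, 17]
enqueue(14) -> [20, 17, 14]
enqueue(9) -> [20, 17, 14, 9]
dequeue() returns 20 -> [17, 14, 9]
Final queue (front to back): [17, 14, 9]


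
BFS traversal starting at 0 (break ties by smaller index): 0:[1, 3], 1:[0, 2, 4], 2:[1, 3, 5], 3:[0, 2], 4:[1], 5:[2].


BFS queue: start with [0]
Visit order: [0, 1, 3, 2, 4, 5]


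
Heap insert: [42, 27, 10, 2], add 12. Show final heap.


Append 12: [42, 27, 10, 2, 12]
Bubble up: no swaps needed
Result: [42, 27, 10, 2, 12]


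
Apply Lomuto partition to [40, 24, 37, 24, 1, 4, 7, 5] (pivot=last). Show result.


Elements <= 5 go left of pivot.
Result: [1, 4, 5, 24, 40, 24, 7, 37], pivot at index 2


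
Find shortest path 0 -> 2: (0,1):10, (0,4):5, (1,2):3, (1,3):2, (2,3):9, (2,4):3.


Dijkstra from 0:
Distances: {0: 0, 1: 10, 2: 8, 3: 12, 4: 5}
Shortest distance to 2 = 8, path = [0, 4, 2]


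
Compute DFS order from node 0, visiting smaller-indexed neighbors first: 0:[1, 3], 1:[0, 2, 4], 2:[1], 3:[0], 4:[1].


DFS stack-based: start with [0]
Visit order: [0, 1, 2, 4, 3]


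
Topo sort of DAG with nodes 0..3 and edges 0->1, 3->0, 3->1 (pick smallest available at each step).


Kahn's algorithm, process smallest node first
Order: [2, 3, 0, 1]


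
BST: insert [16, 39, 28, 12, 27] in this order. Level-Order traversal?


Root = 16; build tree by BST insertion.
Level-Order traversal: [16, 12, 39, 28, 27]


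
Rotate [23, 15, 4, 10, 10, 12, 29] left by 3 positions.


Left rotate by 3: [10, 10, 12, 29, 23, 15, 4]


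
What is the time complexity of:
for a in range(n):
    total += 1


Per nesting level: O(n) = O(n)
Complexity: O(n)


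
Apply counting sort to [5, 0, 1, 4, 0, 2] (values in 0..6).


Count array: [2, 1, 1, 0, 1, 1, 0]
Reconstruct: [0, 0, 1, 2, 4, 5]


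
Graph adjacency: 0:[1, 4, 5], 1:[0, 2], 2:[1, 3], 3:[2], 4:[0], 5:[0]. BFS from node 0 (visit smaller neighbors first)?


BFS queue: start with [0]
Visit order: [0, 1, 4, 5, 2, 3]


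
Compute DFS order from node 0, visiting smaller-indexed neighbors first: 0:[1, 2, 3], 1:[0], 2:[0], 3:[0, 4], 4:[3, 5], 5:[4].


DFS stack-based: start with [0]
Visit order: [0, 1, 2, 3, 4, 5]


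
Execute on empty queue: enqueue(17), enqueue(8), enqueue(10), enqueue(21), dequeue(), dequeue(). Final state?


enqueue(17) -> [17]
enqueue(8) -> [17, 8]
enqueue(10) -> [17, 8, 10]
enqueue(21) -> [17, 8, 10, 21]
dequeue() returns 17 -> [8, 10, 21]
dequeue() returns 8 -> [10, 21]
Final queue (front to back): [10, 21]


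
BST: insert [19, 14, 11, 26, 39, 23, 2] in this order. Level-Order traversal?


Root = 19; build tree by BST insertion.
Level-Order traversal: [19, 14, 26, 11, 23, 39, 2]


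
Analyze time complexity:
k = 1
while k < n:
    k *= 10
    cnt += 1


Per nesting level: O(log n) = O(log n)
Complexity: O(log n)


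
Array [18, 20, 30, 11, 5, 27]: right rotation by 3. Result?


Right rotate by 3: [11, 5, 27, 18, 20, 30]


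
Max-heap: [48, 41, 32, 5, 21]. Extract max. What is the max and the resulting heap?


Max = 48
Replace root with last, heapify down
Resulting heap: [41, 21, 32, 5]


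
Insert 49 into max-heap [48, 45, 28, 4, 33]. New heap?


Append 49: [48, 45, 28, 4, 33, 49]
Bubble up: swap idx 5(49) with idx 2(28); swap idx 2(49) with idx 0(48)
Result: [49, 45, 48, 4, 33, 28]


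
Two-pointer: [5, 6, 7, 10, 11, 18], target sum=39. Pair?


Two pointers: lo=0, hi=5
No pair sums to 39


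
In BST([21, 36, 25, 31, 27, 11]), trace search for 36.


BST root = 21
Search for 36: compare at each node
Path: [21, 36]


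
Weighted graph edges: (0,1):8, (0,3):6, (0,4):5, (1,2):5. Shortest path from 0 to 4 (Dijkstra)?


Dijkstra from 0:
Distances: {0: 0, 1: 8, 2: 13, 3: 6, 4: 5}
Shortest distance to 4 = 5, path = [0, 4]


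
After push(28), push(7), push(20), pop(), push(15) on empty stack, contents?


push(28) -> [28]
push(7) -> [28, 7]
push(20) -> [28, 7, 20]
pop() returns 20 -> [28, 7]
push(15) -> [28, 7, 15]
Final stack (bottom to top): [28, 7, 15]


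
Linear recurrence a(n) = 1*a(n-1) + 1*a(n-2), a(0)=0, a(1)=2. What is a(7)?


Build bottom-up:
...a(5)=10, a(6)=16, a(7)=1*16+1*10=26


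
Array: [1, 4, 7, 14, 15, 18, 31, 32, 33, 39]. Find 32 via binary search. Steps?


Search for 32:
[0,9] mid=4 arr[4]=15
[5,9] mid=7 arr[7]=32
Total: 2 comparisons


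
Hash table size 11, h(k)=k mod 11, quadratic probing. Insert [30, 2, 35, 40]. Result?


Insertions: 30->slot 8; 2->slot 2; 35->slot 3; 40->slot 7
Table: [None, None, 2, 35, None, None, None, 40, 30, None, None]


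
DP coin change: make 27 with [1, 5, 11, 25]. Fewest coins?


dp[0]=0; dp[i]=1+min(dp[i-c] for c in coins)
...dp[22]=2, dp[23]=3, dp[24]=4, dp[25]=1, dp[26]=2, dp[27]=3
Minimum coins for 27 = 3


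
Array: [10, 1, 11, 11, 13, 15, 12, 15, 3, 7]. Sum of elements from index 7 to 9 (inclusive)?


Prefix sums: [0, 10, 11, 22, 33, 46, 61, 73, 88, 91, 98]
Sum[7..9] = prefix[10] - prefix[7] = 98 - 73 = 25


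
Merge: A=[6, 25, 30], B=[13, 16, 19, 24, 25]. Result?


Compare heads, take smaller each step.
Merged: [6, 13, 16, 19, 24, 25, 25, 30]


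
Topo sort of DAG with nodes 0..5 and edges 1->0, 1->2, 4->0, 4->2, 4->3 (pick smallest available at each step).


Kahn's algorithm, process smallest node first
Order: [1, 4, 0, 2, 3, 5]


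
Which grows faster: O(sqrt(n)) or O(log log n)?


double-logarithmic grows slower than sublinear
O(log log n) is asymptotically smaller; O(sqrt(n)) grows faster


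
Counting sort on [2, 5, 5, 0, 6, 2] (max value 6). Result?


Count array: [1, 0, 2, 0, 0, 2, 1]
Reconstruct: [0, 2, 2, 5, 5, 6]


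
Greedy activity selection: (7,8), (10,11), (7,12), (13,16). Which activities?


Greedy: pick earliest-ending, then skip overlaps.
Selected (3 activities): [(7, 8), (10, 11), (13, 16)]


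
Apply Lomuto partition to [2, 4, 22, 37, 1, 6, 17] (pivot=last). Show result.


Elements <= 17 go left of pivot.
Result: [2, 4, 1, 6, 17, 37, 22], pivot at index 4


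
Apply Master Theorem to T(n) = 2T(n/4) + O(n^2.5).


a=2, b=4, c=2.5. log_4(2)=0.5 < c=2.5. Case 3: O(n^c) = O(n^2.500)
Complexity: O(n^2.500)


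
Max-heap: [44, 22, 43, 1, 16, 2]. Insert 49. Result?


Append 49: [44, 22, 43, 1, 16, 2, 49]
Bubble up: swap idx 6(49) with idx 2(43); swap idx 2(49) with idx 0(44)
Result: [49, 22, 44, 1, 16, 2, 43]


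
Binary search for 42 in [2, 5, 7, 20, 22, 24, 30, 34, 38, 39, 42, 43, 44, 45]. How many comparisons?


Search for 42:
[0,13] mid=6 arr[6]=30
[7,13] mid=10 arr[10]=42
Total: 2 comparisons


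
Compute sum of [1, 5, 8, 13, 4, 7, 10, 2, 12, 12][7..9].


Prefix sums: [0, 1, 6, 14, 27, 31, 38, 48, 50, 62, 74]
Sum[7..9] = prefix[10] - prefix[7] = 74 - 48 = 26


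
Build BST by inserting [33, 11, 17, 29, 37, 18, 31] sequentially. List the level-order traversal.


Root = 33; build tree by BST insertion.
Level-Order traversal: [33, 11, 37, 17, 29, 18, 31]


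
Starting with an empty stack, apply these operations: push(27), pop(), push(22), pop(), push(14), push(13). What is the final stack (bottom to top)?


push(27) -> [27]
pop() returns 27 -> []
push(22) -> [22]
pop() returns 22 -> []
push(14) -> [14]
push(13) -> [14, 13]
Final stack (bottom to top): [14, 13]


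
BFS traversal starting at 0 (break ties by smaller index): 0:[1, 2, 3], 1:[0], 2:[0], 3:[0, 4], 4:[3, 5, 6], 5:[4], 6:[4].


BFS queue: start with [0]
Visit order: [0, 1, 2, 3, 4, 5, 6]


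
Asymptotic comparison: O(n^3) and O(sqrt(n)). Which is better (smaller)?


sublinear grows slower than cubic
O(sqrt(n)) is asymptotically smaller; O(n^3) grows faster


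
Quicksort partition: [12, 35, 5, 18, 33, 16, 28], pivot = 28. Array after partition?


Elements <= 28 go left of pivot.
Result: [12, 5, 18, 16, 28, 35, 33], pivot at index 4


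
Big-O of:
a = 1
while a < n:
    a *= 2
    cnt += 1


Per nesting level: O(log n) = O(log n)
Complexity: O(log n)


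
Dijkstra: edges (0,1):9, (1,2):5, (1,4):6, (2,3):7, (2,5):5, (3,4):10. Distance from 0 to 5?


Dijkstra from 0:
Distances: {0: 0, 1: 9, 2: 14, 3: 21, 4: 15, 5: 19}
Shortest distance to 5 = 19, path = [0, 1, 2, 5]


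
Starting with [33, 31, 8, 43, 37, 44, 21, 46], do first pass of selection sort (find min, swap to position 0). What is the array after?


After one pass: [8, 31, 33, 43, 37, 44, 21, 46]


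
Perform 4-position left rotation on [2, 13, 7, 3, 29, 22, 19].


Left rotate by 4: [29, 22, 19, 2, 13, 7, 3]


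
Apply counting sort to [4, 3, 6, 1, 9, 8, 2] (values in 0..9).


Count array: [0, 1, 1, 1, 1, 0, 1, 0, 1, 1]
Reconstruct: [1, 2, 3, 4, 6, 8, 9]


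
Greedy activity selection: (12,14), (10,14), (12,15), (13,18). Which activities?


Greedy: pick earliest-ending, then skip overlaps.
Selected (1 activities): [(12, 14)]


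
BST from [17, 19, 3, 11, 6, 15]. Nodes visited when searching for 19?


BST root = 17
Search for 19: compare at each node
Path: [17, 19]


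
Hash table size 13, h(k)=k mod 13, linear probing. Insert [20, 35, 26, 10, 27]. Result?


Insertions: 20->slot 7; 35->slot 9; 26->slot 0; 10->slot 10; 27->slot 1
Table: [26, 27, None, None, None, None, None, 20, None, 35, 10, None, None]


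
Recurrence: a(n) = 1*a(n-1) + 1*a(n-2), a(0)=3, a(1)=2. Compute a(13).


Build bottom-up:
...a(11)=343, a(12)=555, a(13)=1*555+1*343=898


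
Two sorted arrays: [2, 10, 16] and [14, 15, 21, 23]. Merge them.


Compare heads, take smaller each step.
Merged: [2, 10, 14, 15, 16, 21, 23]


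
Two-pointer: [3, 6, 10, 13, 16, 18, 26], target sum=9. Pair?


Two pointers: lo=0, hi=6
Found pair: (3, 6) summing to 9


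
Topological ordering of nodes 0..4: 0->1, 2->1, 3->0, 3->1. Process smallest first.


Kahn's algorithm, process smallest node first
Order: [2, 3, 0, 1, 4]


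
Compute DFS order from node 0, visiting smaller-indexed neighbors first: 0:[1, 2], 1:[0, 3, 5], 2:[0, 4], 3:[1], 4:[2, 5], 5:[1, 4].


DFS stack-based: start with [0]
Visit order: [0, 1, 3, 5, 4, 2]


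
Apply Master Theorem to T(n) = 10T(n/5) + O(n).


a=10, b=5, c=1. log_5(10)=1.431 > c=1. Case 1: O(n^log_b(a)) = O(n^1.431)
Complexity: O(n^1.431)


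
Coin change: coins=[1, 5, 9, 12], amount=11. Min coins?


dp[0]=0; dp[i]=1+min(dp[i-c] for c in coins)
...dp[6]=2, dp[7]=3, dp[8]=4, dp[9]=1, dp[10]=2, dp[11]=3
Minimum coins for 11 = 3


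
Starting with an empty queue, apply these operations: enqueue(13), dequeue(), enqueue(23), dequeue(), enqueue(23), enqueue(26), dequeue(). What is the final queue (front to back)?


enqueue(13) -> [13]
dequeue() returns 13 -> []
enqueue(23) -> [23]
dequeue() returns 23 -> []
enqueue(23) -> [23]
enqueue(26) -> [23, 26]
dequeue() returns 23 -> [26]
Final queue (front to back): [26]


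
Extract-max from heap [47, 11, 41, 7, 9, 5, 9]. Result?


Max = 47
Replace root with last, heapify down
Resulting heap: [41, 11, 9, 7, 9, 5]


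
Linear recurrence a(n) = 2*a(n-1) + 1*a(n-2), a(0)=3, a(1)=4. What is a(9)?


Build bottom-up:
...a(7)=886, a(8)=2139, a(9)=2*2139+1*886=5164


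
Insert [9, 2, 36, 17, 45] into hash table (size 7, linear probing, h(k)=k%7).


Insertions: 9->slot 2; 2->slot 3; 36->slot 1; 17->slot 4; 45->slot 5
Table: [None, 36, 9, 2, 17, 45, None]


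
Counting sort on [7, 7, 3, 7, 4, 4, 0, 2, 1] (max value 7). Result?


Count array: [1, 1, 1, 1, 2, 0, 0, 3]
Reconstruct: [0, 1, 2, 3, 4, 4, 7, 7, 7]


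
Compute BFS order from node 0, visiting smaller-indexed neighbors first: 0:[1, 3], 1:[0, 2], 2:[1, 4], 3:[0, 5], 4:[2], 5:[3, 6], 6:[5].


BFS queue: start with [0]
Visit order: [0, 1, 3, 2, 5, 4, 6]


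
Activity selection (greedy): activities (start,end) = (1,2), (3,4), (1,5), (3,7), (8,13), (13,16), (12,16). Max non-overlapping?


Greedy: pick earliest-ending, then skip overlaps.
Selected (4 activities): [(1, 2), (3, 4), (8, 13), (13, 16)]


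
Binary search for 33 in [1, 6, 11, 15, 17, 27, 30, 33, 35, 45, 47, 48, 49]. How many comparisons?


Search for 33:
[0,12] mid=6 arr[6]=30
[7,12] mid=9 arr[9]=45
[7,8] mid=7 arr[7]=33
Total: 3 comparisons


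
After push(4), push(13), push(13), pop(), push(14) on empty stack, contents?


push(4) -> [4]
push(13) -> [4, 13]
push(13) -> [4, 13, 13]
pop() returns 13 -> [4, 13]
push(14) -> [4, 13, 14]
Final stack (bottom to top): [4, 13, 14]


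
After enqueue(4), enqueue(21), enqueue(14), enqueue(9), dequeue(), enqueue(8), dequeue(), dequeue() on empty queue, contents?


enqueue(4) -> [4]
enqueue(21) -> [4, 21]
enqueue(14) -> [4, 21, 14]
enqueue(9) -> [4, 21, 14, 9]
dequeue() returns 4 -> [21, 14, 9]
enqueue(8) -> [21, 14, 9, 8]
dequeue() returns 21 -> [14, 9, 8]
dequeue() returns 14 -> [9, 8]
Final queue (front to back): [9, 8]


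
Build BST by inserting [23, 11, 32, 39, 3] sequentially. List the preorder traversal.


Root = 23; build tree by BST insertion.
Preorder traversal: [23, 11, 3, 32, 39]


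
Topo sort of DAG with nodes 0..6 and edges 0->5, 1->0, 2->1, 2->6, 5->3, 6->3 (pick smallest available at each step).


Kahn's algorithm, process smallest node first
Order: [2, 1, 0, 4, 5, 6, 3]


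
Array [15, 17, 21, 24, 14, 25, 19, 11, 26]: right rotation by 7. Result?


Right rotate by 7: [21, 24, 14, 25, 19, 11, 26, 15, 17]


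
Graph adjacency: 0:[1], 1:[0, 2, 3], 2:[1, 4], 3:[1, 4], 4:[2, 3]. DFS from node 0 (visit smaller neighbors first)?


DFS stack-based: start with [0]
Visit order: [0, 1, 2, 4, 3]


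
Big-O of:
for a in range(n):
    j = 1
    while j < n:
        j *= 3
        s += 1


Per nesting level: O(n) * O(log n) = O(n log n)
Complexity: O(n log n)


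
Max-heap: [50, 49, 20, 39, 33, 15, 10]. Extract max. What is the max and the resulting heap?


Max = 50
Replace root with last, heapify down
Resulting heap: [49, 39, 20, 10, 33, 15]


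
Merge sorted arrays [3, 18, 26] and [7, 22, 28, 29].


Compare heads, take smaller each step.
Merged: [3, 7, 18, 22, 26, 28, 29]


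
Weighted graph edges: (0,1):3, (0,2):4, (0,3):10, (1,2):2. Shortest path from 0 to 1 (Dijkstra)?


Dijkstra from 0:
Distances: {0: 0, 1: 3, 2: 4, 3: 10}
Shortest distance to 1 = 3, path = [0, 1]


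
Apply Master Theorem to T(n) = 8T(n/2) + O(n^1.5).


a=8, b=2, c=1.5. log_2(8)=3 > c=1.5. Case 1: O(n^log_b(a)) = O(n^3)
Complexity: O(n^3)


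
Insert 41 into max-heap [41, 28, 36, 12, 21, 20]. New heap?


Append 41: [41, 28, 36, 12, 21, 20, 41]
Bubble up: swap idx 6(41) with idx 2(36)
Result: [41, 28, 41, 12, 21, 20, 36]


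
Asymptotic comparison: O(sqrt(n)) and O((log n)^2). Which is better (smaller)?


polylogarithmic grows slower than sublinear
O((log n)^2) is asymptotically smaller; O(sqrt(n)) grows faster


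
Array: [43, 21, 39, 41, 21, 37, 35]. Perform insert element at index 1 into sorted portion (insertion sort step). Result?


After one pass: [21, 43, 39, 41, 21, 37, 35]


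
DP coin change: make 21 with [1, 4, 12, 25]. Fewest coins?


dp[0]=0; dp[i]=1+min(dp[i-c] for c in coins)
...dp[16]=2, dp[17]=3, dp[18]=4, dp[19]=5, dp[20]=3, dp[21]=4
Minimum coins for 21 = 4


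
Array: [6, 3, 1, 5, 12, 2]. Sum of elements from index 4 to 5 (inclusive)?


Prefix sums: [0, 6, 9, 10, 15, 27, 29]
Sum[4..5] = prefix[6] - prefix[4] = 29 - 15 = 14


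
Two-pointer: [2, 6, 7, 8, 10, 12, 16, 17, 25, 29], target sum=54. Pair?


Two pointers: lo=0, hi=9
Found pair: (25, 29) summing to 54


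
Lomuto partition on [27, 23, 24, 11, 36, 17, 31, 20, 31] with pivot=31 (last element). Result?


Elements <= 31 go left of pivot.
Result: [27, 23, 24, 11, 17, 31, 20, 31, 36], pivot at index 7


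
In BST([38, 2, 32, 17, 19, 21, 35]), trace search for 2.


BST root = 38
Search for 2: compare at each node
Path: [38, 2]


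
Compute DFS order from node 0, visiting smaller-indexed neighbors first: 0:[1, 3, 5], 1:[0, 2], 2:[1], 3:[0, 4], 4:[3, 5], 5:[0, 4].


DFS stack-based: start with [0]
Visit order: [0, 1, 2, 3, 4, 5]


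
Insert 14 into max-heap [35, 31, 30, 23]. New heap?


Append 14: [35, 31, 30, 23, 14]
Bubble up: no swaps needed
Result: [35, 31, 30, 23, 14]


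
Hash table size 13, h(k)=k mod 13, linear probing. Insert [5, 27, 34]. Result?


Insertions: 5->slot 5; 27->slot 1; 34->slot 8
Table: [None, 27, None, None, None, 5, None, None, 34, None, None, None, None]


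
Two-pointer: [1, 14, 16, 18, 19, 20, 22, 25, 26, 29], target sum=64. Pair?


Two pointers: lo=0, hi=9
No pair sums to 64


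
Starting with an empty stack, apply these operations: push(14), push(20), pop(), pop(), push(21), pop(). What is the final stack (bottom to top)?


push(14) -> [14]
push(20) -> [14, 20]
pop() returns 20 -> [14]
pop() returns 14 -> []
push(21) -> [21]
pop() returns 21 -> []
Final stack (bottom to top): []


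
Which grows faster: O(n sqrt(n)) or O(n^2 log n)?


n^1.5 grows slower than n^2 log n
O(n sqrt(n)) is asymptotically smaller; O(n^2 log n) grows faster


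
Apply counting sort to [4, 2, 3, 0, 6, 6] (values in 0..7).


Count array: [1, 0, 1, 1, 1, 0, 2, 0]
Reconstruct: [0, 2, 3, 4, 6, 6]
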